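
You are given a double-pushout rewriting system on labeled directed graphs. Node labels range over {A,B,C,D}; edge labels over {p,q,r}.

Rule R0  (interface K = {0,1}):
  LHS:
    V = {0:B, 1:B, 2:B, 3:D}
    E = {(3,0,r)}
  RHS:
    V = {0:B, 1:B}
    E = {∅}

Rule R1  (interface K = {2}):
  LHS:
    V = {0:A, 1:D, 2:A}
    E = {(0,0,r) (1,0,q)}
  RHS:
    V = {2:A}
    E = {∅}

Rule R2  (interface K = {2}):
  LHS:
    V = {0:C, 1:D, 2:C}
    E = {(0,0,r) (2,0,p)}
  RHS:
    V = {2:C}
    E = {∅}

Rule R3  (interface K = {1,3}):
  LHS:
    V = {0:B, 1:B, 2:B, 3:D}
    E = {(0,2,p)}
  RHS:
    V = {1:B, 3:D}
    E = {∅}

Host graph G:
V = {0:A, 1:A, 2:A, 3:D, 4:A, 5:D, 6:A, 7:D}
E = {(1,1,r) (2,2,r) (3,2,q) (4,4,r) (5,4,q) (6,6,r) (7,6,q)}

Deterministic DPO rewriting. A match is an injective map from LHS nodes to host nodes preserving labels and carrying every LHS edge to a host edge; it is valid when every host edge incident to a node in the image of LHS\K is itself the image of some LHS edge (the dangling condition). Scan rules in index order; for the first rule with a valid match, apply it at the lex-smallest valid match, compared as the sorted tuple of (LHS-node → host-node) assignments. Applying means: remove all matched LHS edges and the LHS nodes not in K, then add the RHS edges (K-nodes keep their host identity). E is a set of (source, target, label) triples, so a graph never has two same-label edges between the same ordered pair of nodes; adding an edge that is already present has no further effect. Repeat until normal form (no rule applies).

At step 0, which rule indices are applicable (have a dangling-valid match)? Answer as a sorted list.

Answer: [R1]

Derivation:
R0: no valid match — LHS pattern not found
R1: 12 valid matches — {0↦2, 1↦3, 2↦0}, {0↦2, 1↦3, 2↦1}, {0↦2, 1↦3, 2↦4} (+9 more)
R2: no valid match — LHS pattern not found
R3: no valid match — LHS pattern not found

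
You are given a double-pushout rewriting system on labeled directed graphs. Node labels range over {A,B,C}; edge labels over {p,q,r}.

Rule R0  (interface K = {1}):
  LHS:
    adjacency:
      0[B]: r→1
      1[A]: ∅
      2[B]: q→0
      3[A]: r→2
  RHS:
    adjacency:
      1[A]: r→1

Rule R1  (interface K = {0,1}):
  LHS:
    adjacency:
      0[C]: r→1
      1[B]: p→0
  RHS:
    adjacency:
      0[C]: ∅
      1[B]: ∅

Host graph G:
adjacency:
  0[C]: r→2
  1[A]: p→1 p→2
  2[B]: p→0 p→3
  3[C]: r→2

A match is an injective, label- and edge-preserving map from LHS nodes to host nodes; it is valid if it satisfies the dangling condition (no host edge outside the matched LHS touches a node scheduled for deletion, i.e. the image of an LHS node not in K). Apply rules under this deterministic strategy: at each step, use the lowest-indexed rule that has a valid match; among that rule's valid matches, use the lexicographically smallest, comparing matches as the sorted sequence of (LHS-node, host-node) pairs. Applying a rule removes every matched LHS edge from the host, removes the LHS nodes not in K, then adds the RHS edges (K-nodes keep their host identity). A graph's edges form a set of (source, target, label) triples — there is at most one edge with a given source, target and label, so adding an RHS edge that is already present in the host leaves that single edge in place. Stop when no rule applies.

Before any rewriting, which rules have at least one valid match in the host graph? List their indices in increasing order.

Answer: [R1]

Steps:
R0: no valid match — LHS pattern not found
R1: 2 valid matches — {0↦0, 1↦2}, {0↦3, 1↦2}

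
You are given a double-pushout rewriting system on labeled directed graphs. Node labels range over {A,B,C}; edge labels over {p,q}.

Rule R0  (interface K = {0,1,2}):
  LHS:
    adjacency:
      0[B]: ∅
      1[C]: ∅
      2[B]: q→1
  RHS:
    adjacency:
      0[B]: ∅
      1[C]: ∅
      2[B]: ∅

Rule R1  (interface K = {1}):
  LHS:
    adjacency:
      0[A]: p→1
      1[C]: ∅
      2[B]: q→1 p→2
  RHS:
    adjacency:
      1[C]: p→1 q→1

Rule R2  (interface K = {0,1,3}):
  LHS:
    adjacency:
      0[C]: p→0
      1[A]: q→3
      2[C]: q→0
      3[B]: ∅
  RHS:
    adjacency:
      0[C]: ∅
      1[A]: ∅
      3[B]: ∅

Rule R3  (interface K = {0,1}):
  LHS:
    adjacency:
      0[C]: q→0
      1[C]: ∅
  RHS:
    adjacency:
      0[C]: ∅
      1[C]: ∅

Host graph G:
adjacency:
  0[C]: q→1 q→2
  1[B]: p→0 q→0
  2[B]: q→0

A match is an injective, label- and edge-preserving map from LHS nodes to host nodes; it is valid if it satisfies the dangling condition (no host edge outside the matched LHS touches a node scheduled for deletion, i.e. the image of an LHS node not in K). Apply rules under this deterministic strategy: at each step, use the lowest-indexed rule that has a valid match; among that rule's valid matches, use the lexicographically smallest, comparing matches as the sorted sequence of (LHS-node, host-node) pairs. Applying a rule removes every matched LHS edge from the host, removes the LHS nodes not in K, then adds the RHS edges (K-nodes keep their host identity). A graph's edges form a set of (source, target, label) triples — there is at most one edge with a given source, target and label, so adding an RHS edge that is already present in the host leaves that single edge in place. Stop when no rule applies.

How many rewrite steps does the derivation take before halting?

Answer: 2

Rewrite trace:
start.  V:3 E:5  edges: 0-q->1 0-q->2 1-p->0 1-q->0 2-q->0
1. fire R0 via {0↦1, 1↦0, 2↦2}  →  V:3 E:4  edges: 0-q->1 0-q->2 1-p->0 1-q->0
2. fire R0 via {0↦2, 1↦0, 2↦1}  →  V:3 E:3  edges: 0-q->1 0-q->2 1-p->0
halt: no rule applies after step 2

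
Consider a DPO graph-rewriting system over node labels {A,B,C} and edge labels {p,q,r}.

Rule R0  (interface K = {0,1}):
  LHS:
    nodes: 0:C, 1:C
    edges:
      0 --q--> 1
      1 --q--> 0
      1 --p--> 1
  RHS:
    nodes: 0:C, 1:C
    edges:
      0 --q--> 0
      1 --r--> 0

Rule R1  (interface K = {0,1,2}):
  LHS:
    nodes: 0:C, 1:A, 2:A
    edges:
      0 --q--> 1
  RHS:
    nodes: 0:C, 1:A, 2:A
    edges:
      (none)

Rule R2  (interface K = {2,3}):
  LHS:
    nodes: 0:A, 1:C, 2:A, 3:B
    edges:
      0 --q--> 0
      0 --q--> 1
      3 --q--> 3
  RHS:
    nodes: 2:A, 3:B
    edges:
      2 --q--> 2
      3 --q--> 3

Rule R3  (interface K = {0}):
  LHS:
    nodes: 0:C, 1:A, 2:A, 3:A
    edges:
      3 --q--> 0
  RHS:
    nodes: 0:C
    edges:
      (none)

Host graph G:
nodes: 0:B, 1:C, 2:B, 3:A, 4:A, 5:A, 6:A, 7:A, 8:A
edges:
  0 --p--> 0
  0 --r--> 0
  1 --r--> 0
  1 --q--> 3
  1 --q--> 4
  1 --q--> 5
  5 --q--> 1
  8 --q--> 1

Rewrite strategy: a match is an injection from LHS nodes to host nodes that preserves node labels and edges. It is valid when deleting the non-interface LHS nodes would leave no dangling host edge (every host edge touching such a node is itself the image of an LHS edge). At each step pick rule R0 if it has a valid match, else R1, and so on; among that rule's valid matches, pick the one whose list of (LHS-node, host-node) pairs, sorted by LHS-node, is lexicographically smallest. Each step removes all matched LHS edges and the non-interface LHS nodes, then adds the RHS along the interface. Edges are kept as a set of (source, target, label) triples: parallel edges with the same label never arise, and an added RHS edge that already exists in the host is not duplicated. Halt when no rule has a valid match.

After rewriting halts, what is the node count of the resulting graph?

initial: |V|=9 |E|=8  E = 0-p->0 0-r->0 1-r->0 1-q->3 1-q->4 1-q->5 5-q->1 8-q->1
step 1: apply R1 at {0↦1, 1↦3, 2↦4}  → |V|=9 |E|=7  E = 0-p->0 0-r->0 1-r->0 1-q->4 1-q->5 5-q->1 8-q->1
step 2: apply R1 at {0↦1, 1↦4, 2↦3}  → |V|=9 |E|=6  E = 0-p->0 0-r->0 1-r->0 1-q->5 5-q->1 8-q->1
step 3: apply R1 at {0↦1, 1↦5, 2↦3}  → |V|=9 |E|=5  E = 0-p->0 0-r->0 1-r->0 5-q->1 8-q->1
step 4: apply R3 at {0↦1, 1↦3, 2↦4, 3↦5}  → |V|=6 |E|=4  E = 0-p->0 0-r->0 1-r->0 8-q->1
step 5: apply R3 at {0↦1, 1↦6, 2↦7, 3↦8}  → |V|=3 |E|=3  E = 0-p->0 0-r->0 1-r->0
final graph: no rule applies after step 5
NF nodes: {0:B, 1:C, 2:B}

Answer: 3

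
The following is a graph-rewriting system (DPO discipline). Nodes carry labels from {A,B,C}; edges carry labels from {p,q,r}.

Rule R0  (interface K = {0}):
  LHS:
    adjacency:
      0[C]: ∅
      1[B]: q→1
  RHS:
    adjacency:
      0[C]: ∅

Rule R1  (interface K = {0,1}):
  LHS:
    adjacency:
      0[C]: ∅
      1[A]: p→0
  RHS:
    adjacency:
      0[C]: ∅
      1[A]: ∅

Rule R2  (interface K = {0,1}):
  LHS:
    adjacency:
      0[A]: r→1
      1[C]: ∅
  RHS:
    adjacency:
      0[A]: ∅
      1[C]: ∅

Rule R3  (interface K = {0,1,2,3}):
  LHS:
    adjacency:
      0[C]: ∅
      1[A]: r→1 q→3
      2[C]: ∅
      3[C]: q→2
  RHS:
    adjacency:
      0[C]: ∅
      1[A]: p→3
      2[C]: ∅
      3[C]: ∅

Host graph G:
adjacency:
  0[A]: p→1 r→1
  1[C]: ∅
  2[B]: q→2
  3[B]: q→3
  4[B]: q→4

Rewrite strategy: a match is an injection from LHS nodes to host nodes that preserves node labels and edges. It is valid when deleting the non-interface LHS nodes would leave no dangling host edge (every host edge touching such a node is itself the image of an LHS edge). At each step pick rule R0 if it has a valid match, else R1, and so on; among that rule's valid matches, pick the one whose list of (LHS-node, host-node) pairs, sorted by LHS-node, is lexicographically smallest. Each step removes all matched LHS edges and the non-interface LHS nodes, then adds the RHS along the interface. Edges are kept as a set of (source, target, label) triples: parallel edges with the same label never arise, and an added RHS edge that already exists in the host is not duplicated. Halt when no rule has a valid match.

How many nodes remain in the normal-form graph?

initial: |V|=5 |E|=5  E = 0-p->1 0-r->1 2-q->2 3-q->3 4-q->4
step 1: apply R0 at {0↦1, 1↦2}  → |V|=4 |E|=4  E = 0-p->1 0-r->1 3-q->3 4-q->4
step 2: apply R0 at {0↦1, 1↦3}  → |V|=3 |E|=3  E = 0-p->1 0-r->1 4-q->4
step 3: apply R0 at {0↦1, 1↦4}  → |V|=2 |E|=2  E = 0-p->1 0-r->1
step 4: apply R1 at {0↦1, 1↦0}  → |V|=2 |E|=1  E = 0-r->1
step 5: apply R2 at {0↦0, 1↦1}  → |V|=2 |E|=0  E = ∅
halt: no rule applies after step 5
NF nodes: {0:A, 1:C}

Answer: 2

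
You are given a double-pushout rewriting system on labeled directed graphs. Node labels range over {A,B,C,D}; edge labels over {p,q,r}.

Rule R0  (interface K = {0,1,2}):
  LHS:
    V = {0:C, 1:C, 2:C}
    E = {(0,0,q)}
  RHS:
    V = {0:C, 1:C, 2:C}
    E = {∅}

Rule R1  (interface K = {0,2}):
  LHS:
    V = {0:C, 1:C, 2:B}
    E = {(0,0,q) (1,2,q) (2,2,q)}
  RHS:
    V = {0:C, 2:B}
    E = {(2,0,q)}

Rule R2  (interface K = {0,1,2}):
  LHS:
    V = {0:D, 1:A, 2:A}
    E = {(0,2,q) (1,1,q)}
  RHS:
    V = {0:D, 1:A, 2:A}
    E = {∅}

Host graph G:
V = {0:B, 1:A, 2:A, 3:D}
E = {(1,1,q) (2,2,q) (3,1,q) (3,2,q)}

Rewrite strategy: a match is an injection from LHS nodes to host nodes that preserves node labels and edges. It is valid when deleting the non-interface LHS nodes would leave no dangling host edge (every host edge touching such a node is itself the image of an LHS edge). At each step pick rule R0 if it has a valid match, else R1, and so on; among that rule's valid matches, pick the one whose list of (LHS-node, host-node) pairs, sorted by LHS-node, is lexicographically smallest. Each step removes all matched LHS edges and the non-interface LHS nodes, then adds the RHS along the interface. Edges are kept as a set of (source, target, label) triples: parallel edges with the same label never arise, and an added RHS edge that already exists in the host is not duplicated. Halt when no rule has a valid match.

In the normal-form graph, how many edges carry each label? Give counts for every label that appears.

Answer: (no edges)

Rewrite trace:
start.  V:4 E:4  edges: 1-q->1 2-q->2 3-q->1 3-q->2
1. fire R2 via {0↦3, 1↦1, 2↦2}  →  V:4 E:2  edges: 2-q->2 3-q->1
2. fire R2 via {0↦3, 1↦2, 2↦1}  →  V:4 E:0  edges: ∅
normal form: no rule applies after step 2
NF edges: []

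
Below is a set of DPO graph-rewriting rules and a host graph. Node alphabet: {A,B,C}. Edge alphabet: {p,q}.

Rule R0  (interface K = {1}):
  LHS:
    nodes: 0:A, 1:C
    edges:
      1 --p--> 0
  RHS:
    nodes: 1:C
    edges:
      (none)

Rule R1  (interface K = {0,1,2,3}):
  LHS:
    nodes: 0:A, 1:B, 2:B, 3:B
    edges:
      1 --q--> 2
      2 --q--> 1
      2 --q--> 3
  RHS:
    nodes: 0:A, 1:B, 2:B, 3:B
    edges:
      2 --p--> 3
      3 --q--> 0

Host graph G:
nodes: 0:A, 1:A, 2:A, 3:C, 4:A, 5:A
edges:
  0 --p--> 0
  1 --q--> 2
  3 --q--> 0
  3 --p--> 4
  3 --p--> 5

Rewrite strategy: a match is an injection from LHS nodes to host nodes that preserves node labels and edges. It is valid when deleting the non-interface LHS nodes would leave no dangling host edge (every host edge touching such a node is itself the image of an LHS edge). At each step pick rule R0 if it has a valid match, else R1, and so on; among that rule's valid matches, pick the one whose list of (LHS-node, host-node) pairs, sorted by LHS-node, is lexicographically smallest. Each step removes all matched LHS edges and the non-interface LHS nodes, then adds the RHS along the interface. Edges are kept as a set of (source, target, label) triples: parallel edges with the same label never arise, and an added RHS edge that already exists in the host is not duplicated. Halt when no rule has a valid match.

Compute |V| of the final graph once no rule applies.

initial: |V|=6 |E|=5  E = 0-p->0 1-q->2 3-q->0 3-p->4 3-p->5
step 1: apply R0 at {0↦4, 1↦3}  → |V|=5 |E|=4  E = 0-p->0 1-q->2 3-q->0 3-p->5
step 2: apply R0 at {0↦5, 1↦3}  → |V|=4 |E|=3  E = 0-p->0 1-q->2 3-q->0
final graph: no rule applies after step 2
NF nodes: {0:A, 1:A, 2:A, 3:C}

Answer: 4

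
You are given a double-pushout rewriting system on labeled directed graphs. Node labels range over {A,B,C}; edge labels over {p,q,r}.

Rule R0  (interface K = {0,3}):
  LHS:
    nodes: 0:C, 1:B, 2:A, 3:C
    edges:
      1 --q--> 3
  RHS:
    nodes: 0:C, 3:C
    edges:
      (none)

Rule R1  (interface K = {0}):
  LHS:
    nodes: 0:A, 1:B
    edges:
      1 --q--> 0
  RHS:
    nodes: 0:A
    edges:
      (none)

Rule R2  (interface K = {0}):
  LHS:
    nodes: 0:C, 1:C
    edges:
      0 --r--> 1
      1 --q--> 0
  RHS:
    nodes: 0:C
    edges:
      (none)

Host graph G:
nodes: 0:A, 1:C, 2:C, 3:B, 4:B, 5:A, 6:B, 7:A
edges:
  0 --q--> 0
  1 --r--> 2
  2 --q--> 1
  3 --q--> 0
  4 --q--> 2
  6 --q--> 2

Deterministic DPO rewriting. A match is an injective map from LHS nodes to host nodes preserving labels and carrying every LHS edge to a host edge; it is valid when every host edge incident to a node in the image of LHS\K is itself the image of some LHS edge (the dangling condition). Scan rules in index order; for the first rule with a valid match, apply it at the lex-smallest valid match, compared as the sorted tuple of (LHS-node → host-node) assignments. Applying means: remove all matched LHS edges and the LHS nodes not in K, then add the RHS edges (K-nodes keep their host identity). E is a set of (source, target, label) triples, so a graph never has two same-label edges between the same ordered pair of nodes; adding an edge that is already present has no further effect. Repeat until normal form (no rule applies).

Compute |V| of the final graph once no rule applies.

Answer: 2

Rewrite trace:
initial: |V|=8 |E|=6  E = 0-q->0 1-r->2 2-q->1 3-q->0 4-q->2 6-q->2
step 1: apply R0 at {0↦1, 1↦4, 2↦5, 3↦2}  → |V|=6 |E|=5  E = 0-q->0 1-r->2 2-q->1 3-q->0 6-q->2
step 2: apply R0 at {0↦1, 1↦6, 2↦7, 3↦2}  → |V|=4 |E|=4  E = 0-q->0 1-r->2 2-q->1 3-q->0
step 3: apply R1 at {0↦0, 1↦3}  → |V|=3 |E|=3  E = 0-q->0 1-r->2 2-q->1
step 4: apply R2 at {0↦1, 1↦2}  → |V|=2 |E|=1  E = 0-q->0
halt: no rule applies after step 4
NF nodes: {0:A, 1:C}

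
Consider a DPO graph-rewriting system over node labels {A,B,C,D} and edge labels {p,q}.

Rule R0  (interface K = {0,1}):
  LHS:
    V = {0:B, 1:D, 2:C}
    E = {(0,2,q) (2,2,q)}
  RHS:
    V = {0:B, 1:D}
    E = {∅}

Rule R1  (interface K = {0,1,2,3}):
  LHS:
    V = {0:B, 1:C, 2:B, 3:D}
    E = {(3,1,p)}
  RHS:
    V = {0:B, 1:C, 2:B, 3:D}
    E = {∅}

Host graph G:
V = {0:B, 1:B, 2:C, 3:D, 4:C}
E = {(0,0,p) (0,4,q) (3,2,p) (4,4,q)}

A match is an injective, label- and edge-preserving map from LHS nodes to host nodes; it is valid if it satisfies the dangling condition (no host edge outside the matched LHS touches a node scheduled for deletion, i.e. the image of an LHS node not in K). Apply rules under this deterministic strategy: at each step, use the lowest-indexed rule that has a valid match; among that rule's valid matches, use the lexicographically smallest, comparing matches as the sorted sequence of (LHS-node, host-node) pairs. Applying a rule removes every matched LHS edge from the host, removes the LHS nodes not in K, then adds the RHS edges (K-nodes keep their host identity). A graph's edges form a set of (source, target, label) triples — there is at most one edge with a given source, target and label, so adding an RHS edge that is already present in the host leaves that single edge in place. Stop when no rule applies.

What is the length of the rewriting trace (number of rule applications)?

start.  V:5 E:4  edges: 0-p->0 0-q->4 3-p->2 4-q->4
1. fire R0 via {0↦0, 1↦3, 2↦4}  →  V:4 E:2  edges: 0-p->0 3-p->2
2. fire R1 via {0↦0, 1↦2, 2↦1, 3↦3}  →  V:4 E:1  edges: 0-p->0
normal form: no rule applies after step 2

Answer: 2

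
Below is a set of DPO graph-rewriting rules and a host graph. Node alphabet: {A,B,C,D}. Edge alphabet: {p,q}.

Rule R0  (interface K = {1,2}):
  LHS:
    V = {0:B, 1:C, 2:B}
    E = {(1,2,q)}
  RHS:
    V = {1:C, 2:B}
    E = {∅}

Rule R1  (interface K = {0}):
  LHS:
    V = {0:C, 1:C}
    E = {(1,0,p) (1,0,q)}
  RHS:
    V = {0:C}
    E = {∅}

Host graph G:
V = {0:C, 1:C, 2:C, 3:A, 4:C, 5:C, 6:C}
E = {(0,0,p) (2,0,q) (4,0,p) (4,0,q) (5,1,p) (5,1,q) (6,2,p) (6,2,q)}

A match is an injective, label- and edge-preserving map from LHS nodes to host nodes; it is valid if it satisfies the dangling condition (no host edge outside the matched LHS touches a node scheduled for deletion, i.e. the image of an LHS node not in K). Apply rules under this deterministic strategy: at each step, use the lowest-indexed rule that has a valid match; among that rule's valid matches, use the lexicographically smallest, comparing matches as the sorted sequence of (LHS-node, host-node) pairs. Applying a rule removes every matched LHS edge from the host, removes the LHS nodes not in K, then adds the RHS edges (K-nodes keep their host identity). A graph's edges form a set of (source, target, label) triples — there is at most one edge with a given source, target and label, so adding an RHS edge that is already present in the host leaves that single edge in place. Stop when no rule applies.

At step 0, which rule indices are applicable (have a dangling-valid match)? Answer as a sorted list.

R0: no valid match — LHS pattern not found
R1: 3 valid matches — {0↦0, 1↦4}, {0↦1, 1↦5}, {0↦2, 1↦6}

Answer: [R1]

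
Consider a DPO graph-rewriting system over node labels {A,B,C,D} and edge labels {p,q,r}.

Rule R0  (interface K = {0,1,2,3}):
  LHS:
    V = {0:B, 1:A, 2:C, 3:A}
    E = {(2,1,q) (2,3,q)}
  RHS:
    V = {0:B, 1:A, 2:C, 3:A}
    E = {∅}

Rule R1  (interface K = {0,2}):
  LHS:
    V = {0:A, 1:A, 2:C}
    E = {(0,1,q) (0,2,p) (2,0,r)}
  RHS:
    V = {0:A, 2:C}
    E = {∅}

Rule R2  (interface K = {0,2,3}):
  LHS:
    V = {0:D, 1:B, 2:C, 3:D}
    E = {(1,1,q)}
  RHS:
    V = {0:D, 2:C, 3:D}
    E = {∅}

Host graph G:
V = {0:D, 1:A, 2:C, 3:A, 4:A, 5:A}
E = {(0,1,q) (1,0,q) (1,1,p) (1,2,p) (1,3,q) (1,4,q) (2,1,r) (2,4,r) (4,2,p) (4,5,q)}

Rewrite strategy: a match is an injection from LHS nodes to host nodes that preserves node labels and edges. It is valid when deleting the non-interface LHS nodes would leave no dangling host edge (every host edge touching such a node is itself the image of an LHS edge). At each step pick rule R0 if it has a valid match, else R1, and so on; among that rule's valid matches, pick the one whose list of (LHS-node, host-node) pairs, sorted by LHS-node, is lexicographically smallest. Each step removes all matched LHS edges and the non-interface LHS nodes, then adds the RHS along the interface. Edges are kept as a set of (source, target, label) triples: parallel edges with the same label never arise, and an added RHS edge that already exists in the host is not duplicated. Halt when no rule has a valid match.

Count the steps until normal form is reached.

start.  V:6 E:10  edges: 0-q->1 1-q->0 1-p->1 1-p->2 1-q->3 1-q->4 2-r->1 2-r->4 4-p->2 4-q->5
1. fire R1 via {0↦1, 1↦3, 2↦2}  →  V:5 E:7  edges: 0-q->1 1-q->0 1-p->1 1-q->4 2-r->4 4-p->2 4-q->5
2. fire R1 via {0↦4, 1↦5, 2↦2}  →  V:4 E:4  edges: 0-q->1 1-q->0 1-p->1 1-q->4
halt: no rule applies after step 2

Answer: 2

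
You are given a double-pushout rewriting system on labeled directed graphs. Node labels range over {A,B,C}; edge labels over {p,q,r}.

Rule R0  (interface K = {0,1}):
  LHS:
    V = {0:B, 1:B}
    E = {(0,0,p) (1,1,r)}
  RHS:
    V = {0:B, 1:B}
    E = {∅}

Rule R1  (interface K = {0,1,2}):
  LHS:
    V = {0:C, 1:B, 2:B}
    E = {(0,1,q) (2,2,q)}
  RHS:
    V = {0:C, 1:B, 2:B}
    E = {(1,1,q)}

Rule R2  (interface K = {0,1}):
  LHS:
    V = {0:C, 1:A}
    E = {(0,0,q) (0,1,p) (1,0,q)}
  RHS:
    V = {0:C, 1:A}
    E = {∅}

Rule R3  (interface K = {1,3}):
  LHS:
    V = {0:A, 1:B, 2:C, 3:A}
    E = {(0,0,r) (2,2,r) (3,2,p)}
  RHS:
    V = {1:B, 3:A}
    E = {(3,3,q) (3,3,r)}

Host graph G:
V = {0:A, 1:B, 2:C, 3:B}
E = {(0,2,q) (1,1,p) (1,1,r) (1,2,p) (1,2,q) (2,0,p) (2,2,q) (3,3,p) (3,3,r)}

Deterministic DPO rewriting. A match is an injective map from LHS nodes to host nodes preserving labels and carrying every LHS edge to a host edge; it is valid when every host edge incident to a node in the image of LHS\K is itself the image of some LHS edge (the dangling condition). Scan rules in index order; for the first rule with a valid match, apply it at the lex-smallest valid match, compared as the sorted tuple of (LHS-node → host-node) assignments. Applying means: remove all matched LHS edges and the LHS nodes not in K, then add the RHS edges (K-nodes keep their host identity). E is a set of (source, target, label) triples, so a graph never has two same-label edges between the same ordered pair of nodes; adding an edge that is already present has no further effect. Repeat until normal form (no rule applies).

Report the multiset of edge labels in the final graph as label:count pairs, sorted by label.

start.  V:4 E:9  edges: 0-q->2 1-p->1 1-r->1 1-p->2 1-q->2 2-p->0 2-q->2 3-p->3 3-r->3
1. fire R0 via {0↦1, 1↦3}  →  V:4 E:7  edges: 0-q->2 1-r->1 1-p->2 1-q->2 2-p->0 2-q->2 3-p->3
2. fire R0 via {0↦3, 1↦1}  →  V:4 E:5  edges: 0-q->2 1-p->2 1-q->2 2-p->0 2-q->2
3. fire R2 via {0↦2, 1↦0}  →  V:4 E:2  edges: 1-p->2 1-q->2
normal form: no rule applies after step 3
NF edges: [(1, 2, 'p'), (1, 2, 'q')]

Answer: p:1 q:1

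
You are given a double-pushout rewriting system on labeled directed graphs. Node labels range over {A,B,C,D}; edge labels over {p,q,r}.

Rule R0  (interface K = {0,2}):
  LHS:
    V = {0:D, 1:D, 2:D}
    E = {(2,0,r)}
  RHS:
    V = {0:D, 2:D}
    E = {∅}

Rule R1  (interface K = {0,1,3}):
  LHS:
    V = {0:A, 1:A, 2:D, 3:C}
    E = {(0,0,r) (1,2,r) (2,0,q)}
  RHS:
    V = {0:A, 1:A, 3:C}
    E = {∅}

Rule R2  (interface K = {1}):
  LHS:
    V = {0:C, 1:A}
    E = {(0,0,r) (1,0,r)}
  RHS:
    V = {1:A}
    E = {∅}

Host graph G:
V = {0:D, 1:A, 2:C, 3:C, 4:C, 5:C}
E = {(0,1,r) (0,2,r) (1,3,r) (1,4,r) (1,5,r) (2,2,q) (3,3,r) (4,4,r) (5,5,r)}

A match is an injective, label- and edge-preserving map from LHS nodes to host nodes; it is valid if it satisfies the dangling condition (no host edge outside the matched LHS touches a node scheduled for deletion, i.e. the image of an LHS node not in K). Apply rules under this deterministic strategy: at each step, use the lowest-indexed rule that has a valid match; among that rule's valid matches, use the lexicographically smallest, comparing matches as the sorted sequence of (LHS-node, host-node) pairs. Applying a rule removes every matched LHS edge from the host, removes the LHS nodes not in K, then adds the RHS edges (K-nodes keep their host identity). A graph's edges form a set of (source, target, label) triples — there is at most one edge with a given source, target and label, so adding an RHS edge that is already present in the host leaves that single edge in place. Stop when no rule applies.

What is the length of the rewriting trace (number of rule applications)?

Answer: 3

Derivation:
initial: |V|=6 |E|=9  E = 0-r->1 0-r->2 1-r->3 1-r->4 1-r->5 2-q->2 3-r->3 4-r->4 5-r->5
step 1: apply R2 at {0↦3, 1↦1}  → |V|=5 |E|=7  E = 0-r->1 0-r->2 1-r->4 1-r->5 2-q->2 4-r->4 5-r->5
step 2: apply R2 at {0↦4, 1↦1}  → |V|=4 |E|=5  E = 0-r->1 0-r->2 1-r->5 2-q->2 5-r->5
step 3: apply R2 at {0↦5, 1↦1}  → |V|=3 |E|=3  E = 0-r->1 0-r->2 2-q->2
normal form: no rule applies after step 3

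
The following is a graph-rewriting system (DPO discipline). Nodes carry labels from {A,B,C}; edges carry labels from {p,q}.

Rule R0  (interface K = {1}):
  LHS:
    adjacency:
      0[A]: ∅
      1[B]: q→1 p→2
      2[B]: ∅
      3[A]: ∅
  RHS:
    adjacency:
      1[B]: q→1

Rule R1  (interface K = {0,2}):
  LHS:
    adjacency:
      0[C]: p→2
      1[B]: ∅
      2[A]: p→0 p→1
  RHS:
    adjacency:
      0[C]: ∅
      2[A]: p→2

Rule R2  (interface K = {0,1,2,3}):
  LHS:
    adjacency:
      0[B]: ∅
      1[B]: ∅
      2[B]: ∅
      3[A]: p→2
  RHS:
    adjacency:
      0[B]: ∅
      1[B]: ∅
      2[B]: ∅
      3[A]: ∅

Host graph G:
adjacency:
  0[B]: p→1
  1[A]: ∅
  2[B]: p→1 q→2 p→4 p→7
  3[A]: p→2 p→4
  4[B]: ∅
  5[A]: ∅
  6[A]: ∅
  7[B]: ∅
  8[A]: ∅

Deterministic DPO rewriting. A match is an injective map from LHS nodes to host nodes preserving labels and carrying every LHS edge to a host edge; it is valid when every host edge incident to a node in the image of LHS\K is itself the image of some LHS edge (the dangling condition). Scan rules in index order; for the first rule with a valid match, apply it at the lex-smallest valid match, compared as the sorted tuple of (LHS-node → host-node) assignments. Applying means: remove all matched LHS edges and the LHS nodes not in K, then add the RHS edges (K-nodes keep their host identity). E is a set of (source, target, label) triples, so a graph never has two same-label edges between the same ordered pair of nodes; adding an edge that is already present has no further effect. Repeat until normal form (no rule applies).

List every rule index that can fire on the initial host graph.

R0: 6 valid matches — {0↦5, 1↦2, 2↦7, 3↦6}, {0↦5, 1↦2, 2↦7, 3↦8}, {0↦6, 1↦2, 2↦7, 3↦5} (+3 more)
R1: no valid match — LHS pattern not found
R2: 12 valid matches — {0↦0, 1↦2, 2↦4, 3↦3}, {0↦0, 1↦4, 2↦2, 3↦3}, {0↦0, 1↦7, 2↦2, 3↦3} (+9 more)

Answer: [R0,R2]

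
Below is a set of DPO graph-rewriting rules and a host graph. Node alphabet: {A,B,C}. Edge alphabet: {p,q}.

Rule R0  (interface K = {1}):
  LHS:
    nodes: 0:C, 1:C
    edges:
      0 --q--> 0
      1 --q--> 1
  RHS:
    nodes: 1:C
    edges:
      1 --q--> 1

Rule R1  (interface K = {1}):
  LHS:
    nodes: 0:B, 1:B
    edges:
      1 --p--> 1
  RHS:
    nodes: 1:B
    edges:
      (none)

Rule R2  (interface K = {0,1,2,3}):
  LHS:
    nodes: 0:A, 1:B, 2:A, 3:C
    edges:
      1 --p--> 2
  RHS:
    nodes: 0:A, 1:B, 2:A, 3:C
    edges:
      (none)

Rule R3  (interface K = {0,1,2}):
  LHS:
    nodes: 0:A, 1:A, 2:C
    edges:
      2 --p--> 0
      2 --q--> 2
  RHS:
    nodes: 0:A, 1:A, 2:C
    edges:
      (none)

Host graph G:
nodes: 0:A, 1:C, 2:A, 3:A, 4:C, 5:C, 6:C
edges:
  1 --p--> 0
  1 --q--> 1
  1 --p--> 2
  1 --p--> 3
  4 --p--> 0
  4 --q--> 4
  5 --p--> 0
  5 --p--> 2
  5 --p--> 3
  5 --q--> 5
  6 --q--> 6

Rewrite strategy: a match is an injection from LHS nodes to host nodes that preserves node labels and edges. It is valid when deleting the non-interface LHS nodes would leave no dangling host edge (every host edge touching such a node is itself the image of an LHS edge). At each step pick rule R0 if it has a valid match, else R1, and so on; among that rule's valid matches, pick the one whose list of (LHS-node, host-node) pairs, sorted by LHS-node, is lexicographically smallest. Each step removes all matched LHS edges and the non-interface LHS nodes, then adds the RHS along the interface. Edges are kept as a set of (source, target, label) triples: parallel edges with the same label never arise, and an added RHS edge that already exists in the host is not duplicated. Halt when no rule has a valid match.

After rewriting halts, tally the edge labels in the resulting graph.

initial: |V|=7 |E|=11  E = 1-p->0 1-q->1 1-p->2 1-p->3 4-p->0 4-q->4 5-p->0 5-p->2 5-p->3 5-q->5 6-q->6
step 1: apply R0 at {0↦6, 1↦1}  → |V|=6 |E|=10  E = 1-p->0 1-q->1 1-p->2 1-p->3 4-p->0 4-q->4 5-p->0 5-p->2 5-p->3 5-q->5
step 2: apply R3 at {0↦0, 1↦2, 2↦1}  → |V|=6 |E|=8  E = 1-p->2 1-p->3 4-p->0 4-q->4 5-p->0 5-p->2 5-p->3 5-q->5
step 3: apply R3 at {0↦0, 1↦2, 2↦4}  → |V|=6 |E|=6  E = 1-p->2 1-p->3 5-p->0 5-p->2 5-p->3 5-q->5
step 4: apply R3 at {0↦0, 1↦2, 2↦5}  → |V|=6 |E|=4  E = 1-p->2 1-p->3 5-p->2 5-p->3
final graph: no rule applies after step 4
NF edges: [(1, 2, 'p'), (1, 3, 'p'), (5, 2, 'p'), (5, 3, 'p')]

Answer: p:4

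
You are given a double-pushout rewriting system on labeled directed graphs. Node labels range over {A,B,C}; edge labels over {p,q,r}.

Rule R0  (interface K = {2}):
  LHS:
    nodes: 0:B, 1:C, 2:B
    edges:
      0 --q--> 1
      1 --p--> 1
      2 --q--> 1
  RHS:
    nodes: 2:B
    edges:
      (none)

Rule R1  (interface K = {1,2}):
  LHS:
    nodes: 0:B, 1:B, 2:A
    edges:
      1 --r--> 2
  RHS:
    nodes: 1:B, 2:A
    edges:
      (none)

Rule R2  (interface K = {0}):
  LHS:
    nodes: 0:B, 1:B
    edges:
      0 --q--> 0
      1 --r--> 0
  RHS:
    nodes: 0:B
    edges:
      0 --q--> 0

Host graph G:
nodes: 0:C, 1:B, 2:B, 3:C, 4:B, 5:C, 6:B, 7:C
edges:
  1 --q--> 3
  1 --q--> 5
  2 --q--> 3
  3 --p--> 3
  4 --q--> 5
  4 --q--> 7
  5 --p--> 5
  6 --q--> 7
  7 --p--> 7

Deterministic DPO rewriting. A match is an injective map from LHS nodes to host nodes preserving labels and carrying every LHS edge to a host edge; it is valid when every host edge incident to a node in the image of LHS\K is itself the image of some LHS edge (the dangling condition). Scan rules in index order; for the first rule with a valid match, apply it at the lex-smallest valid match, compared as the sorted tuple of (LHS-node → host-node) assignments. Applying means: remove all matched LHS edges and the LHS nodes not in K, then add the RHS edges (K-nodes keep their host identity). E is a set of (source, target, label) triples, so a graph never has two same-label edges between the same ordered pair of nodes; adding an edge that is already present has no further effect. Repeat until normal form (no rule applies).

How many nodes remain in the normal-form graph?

Answer: 2

Steps:
initial: |V|=8 |E|=9  E = 1-q->3 1-q->5 2-q->3 3-p->3 4-q->5 4-q->7 5-p->5 6-q->7 7-p->7
step 1: apply R0 at {0↦2, 1↦3, 2↦1}  → |V|=6 |E|=6  E = 1-q->5 4-q->5 4-q->7 5-p->5 6-q->7 7-p->7
step 2: apply R0 at {0↦1, 1↦5, 2↦4}  → |V|=4 |E|=3  E = 4-q->7 6-q->7 7-p->7
step 3: apply R0 at {0↦4, 1↦7, 2↦6}  → |V|=2 |E|=0  E = ∅
normal form: no rule applies after step 3
NF nodes: {0:C, 6:B}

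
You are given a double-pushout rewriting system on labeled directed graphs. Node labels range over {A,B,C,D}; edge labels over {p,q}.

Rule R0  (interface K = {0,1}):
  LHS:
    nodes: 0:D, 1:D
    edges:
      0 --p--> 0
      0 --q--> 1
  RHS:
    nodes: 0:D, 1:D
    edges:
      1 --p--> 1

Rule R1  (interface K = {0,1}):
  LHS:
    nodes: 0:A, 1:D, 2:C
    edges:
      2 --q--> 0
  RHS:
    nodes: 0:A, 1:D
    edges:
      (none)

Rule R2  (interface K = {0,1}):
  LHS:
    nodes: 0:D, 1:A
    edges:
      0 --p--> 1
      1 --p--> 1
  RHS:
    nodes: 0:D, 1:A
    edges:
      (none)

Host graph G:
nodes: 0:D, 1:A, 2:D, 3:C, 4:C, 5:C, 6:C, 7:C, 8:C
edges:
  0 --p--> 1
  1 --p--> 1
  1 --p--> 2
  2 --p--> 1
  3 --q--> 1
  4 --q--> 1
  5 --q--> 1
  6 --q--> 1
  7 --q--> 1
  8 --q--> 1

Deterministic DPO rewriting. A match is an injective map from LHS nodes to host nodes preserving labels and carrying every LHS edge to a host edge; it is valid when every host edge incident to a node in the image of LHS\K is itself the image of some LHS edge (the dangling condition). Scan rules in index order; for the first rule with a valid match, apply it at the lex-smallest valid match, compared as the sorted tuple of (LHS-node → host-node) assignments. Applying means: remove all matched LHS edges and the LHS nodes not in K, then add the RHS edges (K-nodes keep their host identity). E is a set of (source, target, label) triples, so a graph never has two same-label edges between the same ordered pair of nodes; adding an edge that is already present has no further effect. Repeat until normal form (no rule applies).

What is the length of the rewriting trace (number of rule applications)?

Answer: 7

Rewrite trace:
initial: |V|=9 |E|=10  E = 0-p->1 1-p->1 1-p->2 2-p->1 3-q->1 4-q->1 5-q->1 6-q->1 7-q->1 8-q->1
step 1: apply R1 at {0↦1, 1↦0, 2↦3}  → |V|=8 |E|=9  E = 0-p->1 1-p->1 1-p->2 2-p->1 4-q->1 5-q->1 6-q->1 7-q->1 8-q->1
step 2: apply R1 at {0↦1, 1↦0, 2↦4}  → |V|=7 |E|=8  E = 0-p->1 1-p->1 1-p->2 2-p->1 5-q->1 6-q->1 7-q->1 8-q->1
step 3: apply R1 at {0↦1, 1↦0, 2↦5}  → |V|=6 |E|=7  E = 0-p->1 1-p->1 1-p->2 2-p->1 6-q->1 7-q->1 8-q->1
step 4: apply R1 at {0↦1, 1↦0, 2↦6}  → |V|=5 |E|=6  E = 0-p->1 1-p->1 1-p->2 2-p->1 7-q->1 8-q->1
step 5: apply R1 at {0↦1, 1↦0, 2↦7}  → |V|=4 |E|=5  E = 0-p->1 1-p->1 1-p->2 2-p->1 8-q->1
step 6: apply R1 at {0↦1, 1↦0, 2↦8}  → |V|=3 |E|=4  E = 0-p->1 1-p->1 1-p->2 2-p->1
step 7: apply R2 at {0↦0, 1↦1}  → |V|=3 |E|=2  E = 1-p->2 2-p->1
halt: no rule applies after step 7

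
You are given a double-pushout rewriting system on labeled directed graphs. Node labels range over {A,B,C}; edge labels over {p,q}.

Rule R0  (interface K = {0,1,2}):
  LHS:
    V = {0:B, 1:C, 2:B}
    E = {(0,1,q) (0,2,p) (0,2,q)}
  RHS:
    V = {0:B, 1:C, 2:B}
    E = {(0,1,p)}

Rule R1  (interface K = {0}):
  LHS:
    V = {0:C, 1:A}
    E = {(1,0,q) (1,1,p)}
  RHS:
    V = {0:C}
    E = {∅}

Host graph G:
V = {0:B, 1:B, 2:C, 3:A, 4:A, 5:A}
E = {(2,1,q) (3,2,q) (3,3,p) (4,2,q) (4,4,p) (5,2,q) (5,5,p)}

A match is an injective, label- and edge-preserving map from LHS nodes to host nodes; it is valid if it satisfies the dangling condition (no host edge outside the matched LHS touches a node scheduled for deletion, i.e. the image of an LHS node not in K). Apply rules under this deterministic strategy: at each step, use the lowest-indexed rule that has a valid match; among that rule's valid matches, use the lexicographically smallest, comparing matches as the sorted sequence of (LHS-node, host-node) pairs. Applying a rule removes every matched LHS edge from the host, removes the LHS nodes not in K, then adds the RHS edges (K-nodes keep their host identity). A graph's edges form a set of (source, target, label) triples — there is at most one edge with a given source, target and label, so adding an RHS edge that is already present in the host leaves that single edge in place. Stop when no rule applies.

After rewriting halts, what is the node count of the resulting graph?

Answer: 3

Steps:
initial: |V|=6 |E|=7  E = 2-q->1 3-q->2 3-p->3 4-q->2 4-p->4 5-q->2 5-p->5
step 1: apply R1 at {0↦2, 1↦3}  → |V|=5 |E|=5  E = 2-q->1 4-q->2 4-p->4 5-q->2 5-p->5
step 2: apply R1 at {0↦2, 1↦4}  → |V|=4 |E|=3  E = 2-q->1 5-q->2 5-p->5
step 3: apply R1 at {0↦2, 1↦5}  → |V|=3 |E|=1  E = 2-q->1
final graph: no rule applies after step 3
NF nodes: {0:B, 1:B, 2:C}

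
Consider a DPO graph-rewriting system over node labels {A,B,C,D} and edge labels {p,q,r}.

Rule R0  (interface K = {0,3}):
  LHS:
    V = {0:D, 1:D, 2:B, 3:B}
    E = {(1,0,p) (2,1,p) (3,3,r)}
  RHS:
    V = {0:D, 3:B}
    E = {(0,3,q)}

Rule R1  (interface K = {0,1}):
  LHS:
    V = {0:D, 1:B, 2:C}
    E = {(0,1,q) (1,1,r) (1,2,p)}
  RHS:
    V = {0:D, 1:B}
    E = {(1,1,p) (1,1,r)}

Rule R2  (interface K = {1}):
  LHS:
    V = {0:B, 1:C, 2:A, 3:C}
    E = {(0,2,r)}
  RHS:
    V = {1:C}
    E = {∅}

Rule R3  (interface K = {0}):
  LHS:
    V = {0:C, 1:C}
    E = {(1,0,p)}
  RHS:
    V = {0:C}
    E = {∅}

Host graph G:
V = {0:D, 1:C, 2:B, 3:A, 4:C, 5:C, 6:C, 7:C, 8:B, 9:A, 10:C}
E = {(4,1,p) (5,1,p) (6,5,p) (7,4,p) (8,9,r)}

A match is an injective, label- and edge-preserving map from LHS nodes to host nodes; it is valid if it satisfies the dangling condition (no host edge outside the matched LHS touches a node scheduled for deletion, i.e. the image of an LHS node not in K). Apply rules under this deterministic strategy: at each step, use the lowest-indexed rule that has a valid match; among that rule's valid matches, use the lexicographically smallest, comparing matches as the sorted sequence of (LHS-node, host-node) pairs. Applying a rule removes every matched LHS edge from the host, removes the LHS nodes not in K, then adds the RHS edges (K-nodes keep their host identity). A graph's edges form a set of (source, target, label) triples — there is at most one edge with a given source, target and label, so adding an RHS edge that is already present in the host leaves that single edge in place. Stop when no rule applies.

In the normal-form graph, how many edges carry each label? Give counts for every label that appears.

[0] host  ⇒  11 nodes, 5 edges  {4-p->1 5-p->1 6-p->5 7-p->4 8-r->9}
[1] R2 @ {0↦8, 1↦1, 2↦9, 3↦10}  ⇒  8 nodes, 4 edges  {4-p->1 5-p->1 6-p->5 7-p->4}
[2] R3 @ {0↦4, 1↦7}  ⇒  7 nodes, 3 edges  {4-p->1 5-p->1 6-p->5}
[3] R3 @ {0↦1, 1↦4}  ⇒  6 nodes, 2 edges  {5-p->1 6-p->5}
[4] R3 @ {0↦5, 1↦6}  ⇒  5 nodes, 1 edges  {5-p->1}
[5] R3 @ {0↦1, 1↦5}  ⇒  4 nodes, 0 edges  {∅}
normal form: no rule applies after step 5
NF edges: []

Answer: (no edges)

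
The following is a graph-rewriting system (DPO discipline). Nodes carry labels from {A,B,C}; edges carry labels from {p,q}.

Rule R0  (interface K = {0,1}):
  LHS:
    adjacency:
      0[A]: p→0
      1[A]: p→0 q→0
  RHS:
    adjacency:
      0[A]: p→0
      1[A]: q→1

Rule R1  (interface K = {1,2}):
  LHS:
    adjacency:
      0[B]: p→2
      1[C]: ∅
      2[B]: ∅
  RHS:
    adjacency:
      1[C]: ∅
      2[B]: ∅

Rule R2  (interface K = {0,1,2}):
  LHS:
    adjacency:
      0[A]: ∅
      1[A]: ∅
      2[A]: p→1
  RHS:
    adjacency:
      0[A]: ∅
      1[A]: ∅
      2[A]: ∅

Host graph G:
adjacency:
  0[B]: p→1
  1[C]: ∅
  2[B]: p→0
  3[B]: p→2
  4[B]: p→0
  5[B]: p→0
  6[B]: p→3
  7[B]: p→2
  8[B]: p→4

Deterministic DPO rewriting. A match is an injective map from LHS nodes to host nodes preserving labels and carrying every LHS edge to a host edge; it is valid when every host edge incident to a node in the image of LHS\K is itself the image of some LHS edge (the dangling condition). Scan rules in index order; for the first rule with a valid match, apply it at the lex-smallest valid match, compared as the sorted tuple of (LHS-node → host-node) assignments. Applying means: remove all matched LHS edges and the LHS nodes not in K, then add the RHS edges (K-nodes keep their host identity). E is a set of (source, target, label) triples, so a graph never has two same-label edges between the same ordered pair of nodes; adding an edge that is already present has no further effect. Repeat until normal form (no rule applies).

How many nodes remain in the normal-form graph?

initial: |V|=9 |E|=8  E = 0-p->1 2-p->0 3-p->2 4-p->0 5-p->0 6-p->3 7-p->2 8-p->4
step 1: apply R1 at {0↦5, 1↦1, 2↦0}  → |V|=8 |E|=7  E = 0-p->1 2-p->0 3-p->2 4-p->0 6-p->3 7-p->2 8-p->4
step 2: apply R1 at {0↦6, 1↦1, 2↦3}  → |V|=7 |E|=6  E = 0-p->1 2-p->0 3-p->2 4-p->0 7-p->2 8-p->4
step 3: apply R1 at {0↦3, 1↦1, 2↦2}  → |V|=6 |E|=5  E = 0-p->1 2-p->0 4-p->0 7-p->2 8-p->4
step 4: apply R1 at {0↦7, 1↦1, 2↦2}  → |V|=5 |E|=4  E = 0-p->1 2-p->0 4-p->0 8-p->4
step 5: apply R1 at {0↦2, 1↦1, 2↦0}  → |V|=4 |E|=3  E = 0-p->1 4-p->0 8-p->4
step 6: apply R1 at {0↦8, 1↦1, 2↦4}  → |V|=3 |E|=2  E = 0-p->1 4-p->0
step 7: apply R1 at {0↦4, 1↦1, 2↦0}  → |V|=2 |E|=1  E = 0-p->1
normal form: no rule applies after step 7
NF nodes: {0:B, 1:C}

Answer: 2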